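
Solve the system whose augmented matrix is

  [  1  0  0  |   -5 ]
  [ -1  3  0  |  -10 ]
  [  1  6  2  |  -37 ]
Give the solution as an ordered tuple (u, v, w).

r2 ← r2 + r1
  [ 1  0  0  |   -5 ]
  [ 0  3  0  |  -15 ]
  [ 1  6  2  |  -37 ]
r3 ← r3 − r1
  [ 1  0  0  |   -5 ]
  [ 0  3  0  |  -15 ]
  [ 0  6  2  |  -32 ]
r2 ← 1/3·r2
  [ 1  0  0  |   -5 ]
  [ 0  1  0  |   -5 ]
  [ 0  6  2  |  -32 ]
r3 ← r3 − 6·r2
  [ 1  0  0  |  -5 ]
  [ 0  1  0  |  -5 ]
  [ 0  0  2  |  -2 ]
r3 ← 1/2·r3
  [ 1  0  0  |  -5 ]
  [ 0  1  0  |  -5 ]
  [ 0  0  1  |  -1 ]
Reading off the last column: u = -5, v = -5, w = -1.

(-5, -5, -1)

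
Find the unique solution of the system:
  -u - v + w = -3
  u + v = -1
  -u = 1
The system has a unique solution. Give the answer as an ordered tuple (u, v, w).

Form the augmented matrix and row-reduce:
  [ -1  -1  1  |  -3 ]
  [  1   1  0  |  -1 ]
  [ -1   0  0  |   1 ]
r1 -> -1·r1
  [  1  1  -1  |   3 ]
  [  1  1   0  |  -1 ]
  [ -1  0   0  |   1 ]
r2 -> r2 − r1
  [  1  1  -1  |   3 ]
  [  0  0   1  |  -4 ]
  [ -1  0   0  |   1 ]
r3 -> r3 + r1
  [ 1  1  -1  |   3 ]
  [ 0  0   1  |  -4 ]
  [ 0  1  -1  |   4 ]
r2 <=> r3
  [ 1  1  -1  |   3 ]
  [ 0  1  -1  |   4 ]
  [ 0  0   1  |  -4 ]
r2 -> r2 + r3
  [ 1  1  -1  |   3 ]
  [ 0  1   0  |   0 ]
  [ 0  0   1  |  -4 ]
r1 -> r1 + r3
  [ 1  1  0  |  -1 ]
  [ 0  1  0  |   0 ]
  [ 0  0  1  |  -4 ]
r1 -> r1 − r2
  [ 1  0  0  |  -1 ]
  [ 0  1  0  |   0 ]
  [ 0  0  1  |  -4 ]
Reading off the last column: u = -1, v = 0, w = -4.

(-1, 0, -4)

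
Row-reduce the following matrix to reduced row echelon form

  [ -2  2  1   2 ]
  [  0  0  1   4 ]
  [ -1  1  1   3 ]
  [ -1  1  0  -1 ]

Multiply R1 by -1/2.
  [  1  -1  -1/2  -1 ]
  [  0   0     1   4 ]
  [ -1   1     1   3 ]
  [ -1   1     0  -1 ]
Add R1 to R3.
  [  1  -1  -1/2  -1 ]
  [  0   0     1   4 ]
  [  0   0   1/2   2 ]
  [ -1   1     0  -1 ]
Add R1 to R4.
  [ 1  -1  -1/2  -1 ]
  [ 0   0     1   4 ]
  [ 0   0   1/2   2 ]
  [ 0   0  -1/2  -2 ]
Subtract 1/2 times R2 from R3.
  [ 1  -1  -1/2  -1 ]
  [ 0   0     1   4 ]
  [ 0   0     0   0 ]
  [ 0   0  -1/2  -2 ]
Add 1/2 times R2 to R4.
  [ 1  -1  -1/2  -1 ]
  [ 0   0     1   4 ]
  [ 0   0     0   0 ]
  [ 0   0     0   0 ]
Add 1/2 times R2 to R1.
  [ 1  -1  0  1 ]
  [ 0   0  1  4 ]
  [ 0   0  0  0 ]
  [ 0   0  0  0 ]

[[1, -1, 0, 1], [0, 0, 1, 4], [0, 0, 0, 0], [0, 0, 0, 0]]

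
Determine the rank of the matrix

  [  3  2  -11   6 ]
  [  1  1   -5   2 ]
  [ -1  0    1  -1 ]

rank = 3

ρ1 ← 1/3·ρ1
  [  1  2/3  -11/3   2 ]
  [  1    1     -5   2 ]
  [ -1    0      1  -1 ]
ρ2 ← ρ2 − ρ1
  [  1  2/3  -11/3   2 ]
  [  0  1/3   -4/3   0 ]
  [ -1    0      1  -1 ]
ρ3 ← ρ3 + ρ1
  [ 1  2/3  -11/3  2 ]
  [ 0  1/3   -4/3  0 ]
  [ 0  2/3   -8/3  1 ]
ρ2 ← 3·ρ2
  [ 1  2/3  -11/3  2 ]
  [ 0    1     -4  0 ]
  [ 0  2/3   -8/3  1 ]
ρ3 ← ρ3 − 2/3·ρ2
  [ 1  2/3  -11/3  2 ]
  [ 0    1     -4  0 ]
  [ 0    0      0  1 ]
ρ1 ← ρ1 − 2·ρ3
  [ 1  2/3  -11/3  0 ]
  [ 0    1     -4  0 ]
  [ 0    0      0  1 ]
ρ1 ← ρ1 − 2/3·ρ2
  [ 1  0  -1  0 ]
  [ 0  1  -4  0 ]
  [ 0  0   0  1 ]
The reduced form has 3 nonzero rows.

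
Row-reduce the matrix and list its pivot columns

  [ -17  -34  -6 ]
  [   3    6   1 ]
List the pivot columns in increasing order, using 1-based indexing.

1, 3

r1 := -1/17·r1
  [ 1  2  6/17 ]
  [ 3  6     1 ]
r2 := r2 − 3·r1
  [ 1  2   6/17 ]
  [ 0  0  -1/17 ]
r2 := -17·r2
  [ 1  2  6/17 ]
  [ 0  0     1 ]
r1 := r1 − 6/17·r2
  [ 1  2  0 ]
  [ 0  0  1 ]
Pivot columns are the columns containing a leading 1.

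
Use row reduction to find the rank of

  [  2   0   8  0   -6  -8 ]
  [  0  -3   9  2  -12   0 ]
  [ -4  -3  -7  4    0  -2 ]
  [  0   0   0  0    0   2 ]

R1 -> 1/2·R1
  [  1   0   4  0   -3  -4 ]
  [  0  -3   9  2  -12   0 ]
  [ -4  -3  -7  4    0  -2 ]
  [  0   0   0  0    0   2 ]
R3 -> R3 + 4·R1
  [ 1   0  4  0   -3   -4 ]
  [ 0  -3  9  2  -12    0 ]
  [ 0  -3  9  4  -12  -18 ]
  [ 0   0  0  0    0    2 ]
R2 -> -1/3·R2
  [ 1   0   4     0   -3   -4 ]
  [ 0   1  -3  -2/3    4    0 ]
  [ 0  -3   9     4  -12  -18 ]
  [ 0   0   0     0    0    2 ]
R3 -> R3 + 3·R2
  [ 1  0   4     0  -3   -4 ]
  [ 0  1  -3  -2/3   4    0 ]
  [ 0  0   0     2   0  -18 ]
  [ 0  0   0     0   0    2 ]
R3 -> 1/2·R3
  [ 1  0   4     0  -3  -4 ]
  [ 0  1  -3  -2/3   4   0 ]
  [ 0  0   0     1   0  -9 ]
  [ 0  0   0     0   0   2 ]
R4 -> 1/2·R4
  [ 1  0   4     0  -3  -4 ]
  [ 0  1  -3  -2/3   4   0 ]
  [ 0  0   0     1   0  -9 ]
  [ 0  0   0     0   0   1 ]
R3 -> R3 + 9·R4
  [ 1  0   4     0  -3  -4 ]
  [ 0  1  -3  -2/3   4   0 ]
  [ 0  0   0     1   0   0 ]
  [ 0  0   0     0   0   1 ]
R1 -> R1 + 4·R4
  [ 1  0   4     0  -3  0 ]
  [ 0  1  -3  -2/3   4  0 ]
  [ 0  0   0     1   0  0 ]
  [ 0  0   0     0   0  1 ]
R2 -> R2 + 2/3·R3
  [ 1  0   4  0  -3  0 ]
  [ 0  1  -3  0   4  0 ]
  [ 0  0   0  1   0  0 ]
  [ 0  0   0  0   0  1 ]
The reduced form has 4 nonzero rows.

rank = 4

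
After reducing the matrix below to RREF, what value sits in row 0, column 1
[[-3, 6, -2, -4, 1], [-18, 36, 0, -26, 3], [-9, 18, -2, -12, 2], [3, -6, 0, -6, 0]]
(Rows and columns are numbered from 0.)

r1 ← -1/3·r1
  [   1  -2  2/3  4/3  -1/3 ]
  [ -18  36    0  -26     3 ]
  [  -9  18   -2  -12     2 ]
  [   3  -6    0   -6     0 ]
r2 ← r2 + 18·r1
  [  1  -2  2/3  4/3  -1/3 ]
  [  0   0   12   -2    -3 ]
  [ -9  18   -2  -12     2 ]
  [  3  -6    0   -6     0 ]
r3 ← r3 + 9·r1
  [ 1  -2  2/3  4/3  -1/3 ]
  [ 0   0   12   -2    -3 ]
  [ 0   0    4    0    -1 ]
  [ 3  -6    0   -6     0 ]
r4 ← r4 − 3·r1
  [ 1  -2  2/3  4/3  -1/3 ]
  [ 0   0   12   -2    -3 ]
  [ 0   0    4    0    -1 ]
  [ 0   0   -2  -10     1 ]
r2 ← 1/12·r2
  [ 1  -2  2/3   4/3  -1/3 ]
  [ 0   0    1  -1/6  -1/4 ]
  [ 0   0    4     0    -1 ]
  [ 0   0   -2   -10     1 ]
r3 ← r3 − 4·r2
  [ 1  -2  2/3   4/3  -1/3 ]
  [ 0   0    1  -1/6  -1/4 ]
  [ 0   0    0   2/3     0 ]
  [ 0   0   -2   -10     1 ]
r4 ← r4 + 2·r2
  [ 1  -2  2/3    4/3  -1/3 ]
  [ 0   0    1   -1/6  -1/4 ]
  [ 0   0    0    2/3     0 ]
  [ 0   0    0  -31/3   1/2 ]
r3 ← 3/2·r3
  [ 1  -2  2/3    4/3  -1/3 ]
  [ 0   0    1   -1/6  -1/4 ]
  [ 0   0    0      1     0 ]
  [ 0   0    0  -31/3   1/2 ]
r4 ← r4 + 31/3·r3
  [ 1  -2  2/3   4/3  -1/3 ]
  [ 0   0    1  -1/6  -1/4 ]
  [ 0   0    0     1     0 ]
  [ 0   0    0     0   1/2 ]
r4 ← 2·r4
  [ 1  -2  2/3   4/3  -1/3 ]
  [ 0   0    1  -1/6  -1/4 ]
  [ 0   0    0     1     0 ]
  [ 0   0    0     0     1 ]
r2 ← r2 + 1/4·r4
  [ 1  -2  2/3   4/3  -1/3 ]
  [ 0   0    1  -1/6     0 ]
  [ 0   0    0     1     0 ]
  [ 0   0    0     0     1 ]
r1 ← r1 + 1/3·r4
  [ 1  -2  2/3   4/3  0 ]
  [ 0   0    1  -1/6  0 ]
  [ 0   0    0     1  0 ]
  [ 0   0    0     0  1 ]
r2 ← r2 + 1/6·r3
  [ 1  -2  2/3  4/3  0 ]
  [ 0   0    1    0  0 ]
  [ 0   0    0    1  0 ]
  [ 0   0    0    0  1 ]
r1 ← r1 − 4/3·r3
  [ 1  -2  2/3  0  0 ]
  [ 0   0    1  0  0 ]
  [ 0   0    0  1  0 ]
  [ 0   0    0  0  1 ]
r1 ← r1 − 2/3·r2
  [ 1  -2  0  0  0 ]
  [ 0   0  1  0  0 ]
  [ 0   0  0  1  0 ]
  [ 0   0  0  0  1 ]

-2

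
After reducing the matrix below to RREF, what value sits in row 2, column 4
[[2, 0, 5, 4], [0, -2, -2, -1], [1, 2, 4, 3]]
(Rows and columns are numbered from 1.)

R1 -> 1/2·R1
  [ 1   0  5/2   2 ]
  [ 0  -2   -2  -1 ]
  [ 1   2    4   3 ]
R3 -> R3 − R1
  [ 1   0  5/2   2 ]
  [ 0  -2   -2  -1 ]
  [ 0   2  3/2   1 ]
R2 -> -1/2·R2
  [ 1  0  5/2    2 ]
  [ 0  1    1  1/2 ]
  [ 0  2  3/2    1 ]
R3 -> R3 − 2·R2
  [ 1  0   5/2    2 ]
  [ 0  1     1  1/2 ]
  [ 0  0  -1/2    0 ]
R3 -> -2·R3
  [ 1  0  5/2    2 ]
  [ 0  1    1  1/2 ]
  [ 0  0    1    0 ]
R2 -> R2 − R3
  [ 1  0  5/2    2 ]
  [ 0  1    0  1/2 ]
  [ 0  0    1    0 ]
R1 -> R1 − 5/2·R3
  [ 1  0  0    2 ]
  [ 0  1  0  1/2 ]
  [ 0  0  1    0 ]

1/2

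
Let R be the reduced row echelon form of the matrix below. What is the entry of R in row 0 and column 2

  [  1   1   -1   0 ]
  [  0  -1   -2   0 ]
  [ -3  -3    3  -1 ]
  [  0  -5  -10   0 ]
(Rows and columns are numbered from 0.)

-3

R3 → R3 + 3·R1
R2 → -1·R2
R4 → R4 + 5·R2
R3 → -1·R3
R1 → R1 − R2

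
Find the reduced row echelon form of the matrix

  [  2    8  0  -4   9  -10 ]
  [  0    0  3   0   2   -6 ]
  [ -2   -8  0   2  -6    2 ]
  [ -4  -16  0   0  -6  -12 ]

ρ1 := 1/2·ρ1
  [  1    4  0  -2  9/2   -5 ]
  [  0    0  3   0    2   -6 ]
  [ -2   -8  0   2   -6    2 ]
  [ -4  -16  0   0   -6  -12 ]
ρ3 := ρ3 + 2·ρ1
  [  1    4  0  -2  9/2   -5 ]
  [  0    0  3   0    2   -6 ]
  [  0    0  0  -2    3   -8 ]
  [ -4  -16  0   0   -6  -12 ]
ρ4 := ρ4 + 4·ρ1
  [ 1  4  0  -2  9/2   -5 ]
  [ 0  0  3   0    2   -6 ]
  [ 0  0  0  -2    3   -8 ]
  [ 0  0  0  -8   12  -32 ]
ρ2 := 1/3·ρ2
  [ 1  4  0  -2  9/2   -5 ]
  [ 0  0  1   0  2/3   -2 ]
  [ 0  0  0  -2    3   -8 ]
  [ 0  0  0  -8   12  -32 ]
ρ3 := -1/2·ρ3
  [ 1  4  0  -2   9/2   -5 ]
  [ 0  0  1   0   2/3   -2 ]
  [ 0  0  0   1  -3/2    4 ]
  [ 0  0  0  -8    12  -32 ]
ρ4 := ρ4 + 8·ρ3
  [ 1  4  0  -2   9/2  -5 ]
  [ 0  0  1   0   2/3  -2 ]
  [ 0  0  0   1  -3/2   4 ]
  [ 0  0  0   0     0   0 ]
ρ1 := ρ1 + 2·ρ3
  [ 1  4  0  0   3/2   3 ]
  [ 0  0  1  0   2/3  -2 ]
  [ 0  0  0  1  -3/2   4 ]
  [ 0  0  0  0     0   0 ]

[[1, 4, 0, 0, 3/2, 3], [0, 0, 1, 0, 2/3, -2], [0, 0, 0, 1, -3/2, 4], [0, 0, 0, 0, 0, 0]]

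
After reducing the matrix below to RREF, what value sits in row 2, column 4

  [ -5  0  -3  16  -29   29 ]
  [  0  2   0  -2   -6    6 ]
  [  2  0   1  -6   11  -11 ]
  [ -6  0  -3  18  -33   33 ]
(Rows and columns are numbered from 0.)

ρ1 ← -1/5·ρ1
  [  1  0  3/5  -16/5  29/5  -29/5 ]
  [  0  2    0     -2    -6      6 ]
  [  2  0    1     -6    11    -11 ]
  [ -6  0   -3     18   -33     33 ]
ρ3 ← ρ3 − 2·ρ1
  [  1  0   3/5  -16/5  29/5  -29/5 ]
  [  0  2     0     -2    -6      6 ]
  [  0  0  -1/5    2/5  -3/5    3/5 ]
  [ -6  0    -3     18   -33     33 ]
ρ4 ← ρ4 + 6·ρ1
  [ 1  0   3/5  -16/5  29/5  -29/5 ]
  [ 0  2     0     -2    -6      6 ]
  [ 0  0  -1/5    2/5  -3/5    3/5 ]
  [ 0  0   3/5   -6/5   9/5   -9/5 ]
ρ2 ← 1/2·ρ2
  [ 1  0   3/5  -16/5  29/5  -29/5 ]
  [ 0  1     0     -1    -3      3 ]
  [ 0  0  -1/5    2/5  -3/5    3/5 ]
  [ 0  0   3/5   -6/5   9/5   -9/5 ]
ρ3 ← -5·ρ3
  [ 1  0  3/5  -16/5  29/5  -29/5 ]
  [ 0  1    0     -1    -3      3 ]
  [ 0  0    1     -2     3     -3 ]
  [ 0  0  3/5   -6/5   9/5   -9/5 ]
ρ4 ← ρ4 − 3/5·ρ3
  [ 1  0  3/5  -16/5  29/5  -29/5 ]
  [ 0  1    0     -1    -3      3 ]
  [ 0  0    1     -2     3     -3 ]
  [ 0  0    0      0     0      0 ]
ρ1 ← ρ1 − 3/5·ρ3
  [ 1  0  0  -2   4  -4 ]
  [ 0  1  0  -1  -3   3 ]
  [ 0  0  1  -2   3  -3 ]
  [ 0  0  0   0   0   0 ]

3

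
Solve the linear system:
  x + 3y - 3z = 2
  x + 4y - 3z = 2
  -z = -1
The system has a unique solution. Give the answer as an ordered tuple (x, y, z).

(5, 0, 1)

Form the augmented matrix and row-reduce:
  [ 1  3  -3  |   2 ]
  [ 1  4  -3  |   2 ]
  [ 0  0  -1  |  -1 ]
ρ2 -> ρ2 − ρ1
  [ 1  3  -3  |   2 ]
  [ 0  1   0  |   0 ]
  [ 0  0  -1  |  -1 ]
ρ3 -> -1·ρ3
  [ 1  3  -3  |  2 ]
  [ 0  1   0  |  0 ]
  [ 0  0   1  |  1 ]
ρ1 -> ρ1 + 3·ρ3
  [ 1  3  0  |  5 ]
  [ 0  1  0  |  0 ]
  [ 0  0  1  |  1 ]
ρ1 -> ρ1 − 3·ρ2
  [ 1  0  0  |  5 ]
  [ 0  1  0  |  0 ]
  [ 0  0  1  |  1 ]
Reading off the last column: x = 5, y = 0, z = 1.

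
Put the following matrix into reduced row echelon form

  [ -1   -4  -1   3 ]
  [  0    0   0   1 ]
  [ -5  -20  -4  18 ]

R1 → -1·R1
R3 → R3 + 5·R1
R2 <-> R3
R2 → R2 − 3·R3
R1 → R1 + 3·R3
R1 → R1 − R2

[[1, 4, 0, 0], [0, 0, 1, 0], [0, 0, 0, 1]]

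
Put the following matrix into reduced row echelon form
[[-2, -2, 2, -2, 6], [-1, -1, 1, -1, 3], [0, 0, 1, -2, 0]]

ρ1 := -1/2·ρ1
  [  1   1  -1   1  -3 ]
  [ -1  -1   1  -1   3 ]
  [  0   0   1  -2   0 ]
ρ2 := ρ2 + ρ1
  [ 1  1  -1   1  -3 ]
  [ 0  0   0   0   0 ]
  [ 0  0   1  -2   0 ]
ρ2 <-> ρ3
  [ 1  1  -1   1  -3 ]
  [ 0  0   1  -2   0 ]
  [ 0  0   0   0   0 ]
ρ1 := ρ1 + ρ2
  [ 1  1  0  -1  -3 ]
  [ 0  0  1  -2   0 ]
  [ 0  0  0   0   0 ]

[[1, 1, 0, -1, -3], [0, 0, 1, -2, 0], [0, 0, 0, 0, 0]]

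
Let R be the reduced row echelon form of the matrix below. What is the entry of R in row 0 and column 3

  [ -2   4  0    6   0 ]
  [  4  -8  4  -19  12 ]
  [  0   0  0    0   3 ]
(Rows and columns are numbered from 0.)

ρ1 → -1/2·ρ1
  [ 1  -2  0   -3   0 ]
  [ 4  -8  4  -19  12 ]
  [ 0   0  0    0   3 ]
ρ2 → ρ2 − 4·ρ1
  [ 1  -2  0  -3   0 ]
  [ 0   0  4  -7  12 ]
  [ 0   0  0   0   3 ]
ρ2 → 1/4·ρ2
  [ 1  -2  0    -3  0 ]
  [ 0   0  1  -7/4  3 ]
  [ 0   0  0     0  3 ]
ρ3 → 1/3·ρ3
  [ 1  -2  0    -3  0 ]
  [ 0   0  1  -7/4  3 ]
  [ 0   0  0     0  1 ]
ρ2 → ρ2 − 3·ρ3
  [ 1  -2  0    -3  0 ]
  [ 0   0  1  -7/4  0 ]
  [ 0   0  0     0  1 ]

-3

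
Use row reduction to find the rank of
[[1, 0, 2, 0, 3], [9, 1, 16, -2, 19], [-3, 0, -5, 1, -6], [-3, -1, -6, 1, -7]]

rank = 4

R2 → R2 − 9·R1
  [  1   0   2   0   3 ]
  [  0   1  -2  -2  -8 ]
  [ -3   0  -5   1  -6 ]
  [ -3  -1  -6   1  -7 ]
R3 → R3 + 3·R1
  [  1   0   2   0   3 ]
  [  0   1  -2  -2  -8 ]
  [  0   0   1   1   3 ]
  [ -3  -1  -6   1  -7 ]
R4 → R4 + 3·R1
  [ 1   0   2   0   3 ]
  [ 0   1  -2  -2  -8 ]
  [ 0   0   1   1   3 ]
  [ 0  -1   0   1   2 ]
R4 → R4 + R2
  [ 1  0   2   0   3 ]
  [ 0  1  -2  -2  -8 ]
  [ 0  0   1   1   3 ]
  [ 0  0  -2  -1  -6 ]
R4 → R4 + 2·R3
  [ 1  0   2   0   3 ]
  [ 0  1  -2  -2  -8 ]
  [ 0  0   1   1   3 ]
  [ 0  0   0   1   0 ]
R3 → R3 − R4
  [ 1  0   2   0   3 ]
  [ 0  1  -2  -2  -8 ]
  [ 0  0   1   0   3 ]
  [ 0  0   0   1   0 ]
R2 → R2 + 2·R4
  [ 1  0   2  0   3 ]
  [ 0  1  -2  0  -8 ]
  [ 0  0   1  0   3 ]
  [ 0  0   0  1   0 ]
R2 → R2 + 2·R3
  [ 1  0  2  0   3 ]
  [ 0  1  0  0  -2 ]
  [ 0  0  1  0   3 ]
  [ 0  0  0  1   0 ]
R1 → R1 − 2·R3
  [ 1  0  0  0  -3 ]
  [ 0  1  0  0  -2 ]
  [ 0  0  1  0   3 ]
  [ 0  0  0  1   0 ]
The reduced form has 4 nonzero rows.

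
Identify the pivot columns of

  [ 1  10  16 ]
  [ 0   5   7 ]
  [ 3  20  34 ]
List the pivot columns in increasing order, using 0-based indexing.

R3 := R3 − 3·R1
  [ 1   10   16 ]
  [ 0    5    7 ]
  [ 0  -10  -14 ]
R2 := 1/5·R2
  [ 1   10   16 ]
  [ 0    1  7/5 ]
  [ 0  -10  -14 ]
R3 := R3 + 10·R2
  [ 1  10   16 ]
  [ 0   1  7/5 ]
  [ 0   0    0 ]
R1 := R1 − 10·R2
  [ 1  0    2 ]
  [ 0  1  7/5 ]
  [ 0  0    0 ]
Pivot columns are the columns containing a leading 1.

0, 1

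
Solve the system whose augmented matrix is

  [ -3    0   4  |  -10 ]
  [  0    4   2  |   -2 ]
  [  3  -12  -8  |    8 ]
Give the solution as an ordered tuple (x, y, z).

(-2, 3/2, -4)

r1 := -1/3·r1
  [ 1    0  -4/3  |  10/3 ]
  [ 0    4     2  |    -2 ]
  [ 3  -12    -8  |     8 ]
r3 := r3 − 3·r1
  [ 1    0  -4/3  |  10/3 ]
  [ 0    4     2  |    -2 ]
  [ 0  -12    -4  |    -2 ]
r2 := 1/4·r2
  [ 1    0  -4/3  |  10/3 ]
  [ 0    1   1/2  |  -1/2 ]
  [ 0  -12    -4  |    -2 ]
r3 := r3 + 12·r2
  [ 1  0  -4/3  |  10/3 ]
  [ 0  1   1/2  |  -1/2 ]
  [ 0  0     2  |    -8 ]
r3 := 1/2·r3
  [ 1  0  -4/3  |  10/3 ]
  [ 0  1   1/2  |  -1/2 ]
  [ 0  0     1  |    -4 ]
r2 := r2 − 1/2·r3
  [ 1  0  -4/3  |  10/3 ]
  [ 0  1     0  |   3/2 ]
  [ 0  0     1  |    -4 ]
r1 := r1 + 4/3·r3
  [ 1  0  0  |   -2 ]
  [ 0  1  0  |  3/2 ]
  [ 0  0  1  |   -4 ]
Reading off the last column: x = -2, y = 3/2, z = -4.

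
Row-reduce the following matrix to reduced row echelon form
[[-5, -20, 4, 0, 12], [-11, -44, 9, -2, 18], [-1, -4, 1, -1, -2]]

R1 ← -1/5·R1
  [   1    4  -4/5   0  -12/5 ]
  [ -11  -44     9  -2     18 ]
  [  -1   -4     1  -1     -2 ]
R2 ← R2 + 11·R1
  [  1   4  -4/5   0  -12/5 ]
  [  0   0   1/5  -2  -42/5 ]
  [ -1  -4     1  -1     -2 ]
R3 ← R3 + R1
  [ 1  4  -4/5   0  -12/5 ]
  [ 0  0   1/5  -2  -42/5 ]
  [ 0  0   1/5  -1  -22/5 ]
R2 ← 5·R2
  [ 1  4  -4/5    0  -12/5 ]
  [ 0  0     1  -10    -42 ]
  [ 0  0   1/5   -1  -22/5 ]
R3 ← R3 − 1/5·R2
  [ 1  4  -4/5    0  -12/5 ]
  [ 0  0     1  -10    -42 ]
  [ 0  0     0    1      4 ]
R2 ← R2 + 10·R3
  [ 1  4  -4/5  0  -12/5 ]
  [ 0  0     1  0     -2 ]
  [ 0  0     0  1      4 ]
R1 ← R1 + 4/5·R2
  [ 1  4  0  0  -4 ]
  [ 0  0  1  0  -2 ]
  [ 0  0  0  1   4 ]

[[1, 4, 0, 0, -4], [0, 0, 1, 0, -2], [0, 0, 0, 1, 4]]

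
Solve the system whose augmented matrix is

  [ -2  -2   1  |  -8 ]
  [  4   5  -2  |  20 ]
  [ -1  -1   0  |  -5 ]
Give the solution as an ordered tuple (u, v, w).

(1, 4, 2)

R1 → -1/2·R1
  [  1   1  -1/2  |   4 ]
  [  4   5    -2  |  20 ]
  [ -1  -1     0  |  -5 ]
R2 → R2 − 4·R1
  [  1   1  -1/2  |   4 ]
  [  0   1     0  |   4 ]
  [ -1  -1     0  |  -5 ]
R3 → R3 + R1
  [ 1  1  -1/2  |   4 ]
  [ 0  1     0  |   4 ]
  [ 0  0  -1/2  |  -1 ]
R3 → -2·R3
  [ 1  1  -1/2  |  4 ]
  [ 0  1     0  |  4 ]
  [ 0  0     1  |  2 ]
R1 → R1 + 1/2·R3
  [ 1  1  0  |  5 ]
  [ 0  1  0  |  4 ]
  [ 0  0  1  |  2 ]
R1 → R1 − R2
  [ 1  0  0  |  1 ]
  [ 0  1  0  |  4 ]
  [ 0  0  1  |  2 ]
Reading off the last column: u = 1, v = 4, w = 2.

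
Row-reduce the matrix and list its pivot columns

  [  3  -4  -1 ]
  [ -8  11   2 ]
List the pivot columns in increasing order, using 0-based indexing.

0, 1

R1 -> 1/3·R1
  [  1  -4/3  -1/3 ]
  [ -8    11     2 ]
R2 -> R2 + 8·R1
  [ 1  -4/3  -1/3 ]
  [ 0   1/3  -2/3 ]
R2 -> 3·R2
  [ 1  -4/3  -1/3 ]
  [ 0     1    -2 ]
R1 -> R1 + 4/3·R2
  [ 1  0  -3 ]
  [ 0  1  -2 ]
Pivot columns are the columns containing a leading 1.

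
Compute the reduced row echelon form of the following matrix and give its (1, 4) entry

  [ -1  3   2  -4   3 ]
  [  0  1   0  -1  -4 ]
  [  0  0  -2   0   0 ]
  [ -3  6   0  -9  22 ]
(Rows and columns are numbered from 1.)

1

R1 := -1·R1
  [  1  -3  -2   4  -3 ]
  [  0   1   0  -1  -4 ]
  [  0   0  -2   0   0 ]
  [ -3   6   0  -9  22 ]
R4 := R4 + 3·R1
  [ 1  -3  -2   4  -3 ]
  [ 0   1   0  -1  -4 ]
  [ 0   0  -2   0   0 ]
  [ 0  -3  -6   3  13 ]
R4 := R4 + 3·R2
  [ 1  -3  -2   4  -3 ]
  [ 0   1   0  -1  -4 ]
  [ 0   0  -2   0   0 ]
  [ 0   0  -6   0   1 ]
R3 := -1/2·R3
  [ 1  -3  -2   4  -3 ]
  [ 0   1   0  -1  -4 ]
  [ 0   0   1   0   0 ]
  [ 0   0  -6   0   1 ]
R4 := R4 + 6·R3
  [ 1  -3  -2   4  -3 ]
  [ 0   1   0  -1  -4 ]
  [ 0   0   1   0   0 ]
  [ 0   0   0   0   1 ]
R2 := R2 + 4·R4
  [ 1  -3  -2   4  -3 ]
  [ 0   1   0  -1   0 ]
  [ 0   0   1   0   0 ]
  [ 0   0   0   0   1 ]
R1 := R1 + 3·R4
  [ 1  -3  -2   4  0 ]
  [ 0   1   0  -1  0 ]
  [ 0   0   1   0  0 ]
  [ 0   0   0   0  1 ]
R1 := R1 + 2·R3
  [ 1  -3  0   4  0 ]
  [ 0   1  0  -1  0 ]
  [ 0   0  1   0  0 ]
  [ 0   0  0   0  1 ]
R1 := R1 + 3·R2
  [ 1  0  0   1  0 ]
  [ 0  1  0  -1  0 ]
  [ 0  0  1   0  0 ]
  [ 0  0  0   0  1 ]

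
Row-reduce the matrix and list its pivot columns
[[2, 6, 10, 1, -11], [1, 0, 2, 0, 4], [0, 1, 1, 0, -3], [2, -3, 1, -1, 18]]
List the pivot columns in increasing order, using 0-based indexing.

0, 1, 3

R1 -> 1/2·R1
  [ 1   3  5  1/2  -11/2 ]
  [ 1   0  2    0      4 ]
  [ 0   1  1    0     -3 ]
  [ 2  -3  1   -1     18 ]
R2 -> R2 − R1
  [ 1   3   5   1/2  -11/2 ]
  [ 0  -3  -3  -1/2   19/2 ]
  [ 0   1   1     0     -3 ]
  [ 2  -3   1    -1     18 ]
R4 -> R4 − 2·R1
  [ 1   3   5   1/2  -11/2 ]
  [ 0  -3  -3  -1/2   19/2 ]
  [ 0   1   1     0     -3 ]
  [ 0  -9  -9    -2     29 ]
R2 -> -1/3·R2
  [ 1   3   5  1/2  -11/2 ]
  [ 0   1   1  1/6  -19/6 ]
  [ 0   1   1    0     -3 ]
  [ 0  -9  -9   -2     29 ]
R3 -> R3 − R2
  [ 1   3   5   1/2  -11/2 ]
  [ 0   1   1   1/6  -19/6 ]
  [ 0   0   0  -1/6    1/6 ]
  [ 0  -9  -9    -2     29 ]
R4 -> R4 + 9·R2
  [ 1  3  5   1/2  -11/2 ]
  [ 0  1  1   1/6  -19/6 ]
  [ 0  0  0  -1/6    1/6 ]
  [ 0  0  0  -1/2    1/2 ]
R3 -> -6·R3
  [ 1  3  5   1/2  -11/2 ]
  [ 0  1  1   1/6  -19/6 ]
  [ 0  0  0     1     -1 ]
  [ 0  0  0  -1/2    1/2 ]
R4 -> R4 + 1/2·R3
  [ 1  3  5  1/2  -11/2 ]
  [ 0  1  1  1/6  -19/6 ]
  [ 0  0  0    1     -1 ]
  [ 0  0  0    0      0 ]
R2 -> R2 − 1/6·R3
  [ 1  3  5  1/2  -11/2 ]
  [ 0  1  1    0     -3 ]
  [ 0  0  0    1     -1 ]
  [ 0  0  0    0      0 ]
R1 -> R1 − 1/2·R3
  [ 1  3  5  0  -5 ]
  [ 0  1  1  0  -3 ]
  [ 0  0  0  1  -1 ]
  [ 0  0  0  0   0 ]
R1 -> R1 − 3·R2
  [ 1  0  2  0   4 ]
  [ 0  1  1  0  -3 ]
  [ 0  0  0  1  -1 ]
  [ 0  0  0  0   0 ]
Pivot columns are the columns containing a leading 1.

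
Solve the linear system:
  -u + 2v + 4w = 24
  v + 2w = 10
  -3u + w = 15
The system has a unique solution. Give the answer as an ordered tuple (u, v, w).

Form the augmented matrix and row-reduce:
  [ -1  2  4  |  24 ]
  [  0  1  2  |  10 ]
  [ -3  0  1  |  15 ]
r1 ← -1·r1
  [  1  -2  -4  |  -24 ]
  [  0   1   2  |   10 ]
  [ -3   0   1  |   15 ]
r3 ← r3 + 3·r1
  [ 1  -2   -4  |  -24 ]
  [ 0   1    2  |   10 ]
  [ 0  -6  -11  |  -57 ]
r3 ← r3 + 6·r2
  [ 1  -2  -4  |  -24 ]
  [ 0   1   2  |   10 ]
  [ 0   0   1  |    3 ]
r2 ← r2 − 2·r3
  [ 1  -2  -4  |  -24 ]
  [ 0   1   0  |    4 ]
  [ 0   0   1  |    3 ]
r1 ← r1 + 4·r3
  [ 1  -2  0  |  -12 ]
  [ 0   1  0  |    4 ]
  [ 0   0  1  |    3 ]
r1 ← r1 + 2·r2
  [ 1  0  0  |  -4 ]
  [ 0  1  0  |   4 ]
  [ 0  0  1  |   3 ]
Reading off the last column: u = -4, v = 4, w = 3.

(-4, 4, 3)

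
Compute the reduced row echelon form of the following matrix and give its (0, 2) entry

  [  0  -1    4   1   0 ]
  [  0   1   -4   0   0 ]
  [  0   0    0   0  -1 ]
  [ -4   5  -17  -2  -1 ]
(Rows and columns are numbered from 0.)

-3/4

r1 <=> r4
  [ -4   5  -17  -2  -1 ]
  [  0   1   -4   0   0 ]
  [  0   0    0   0  -1 ]
  [  0  -1    4   1   0 ]
r1 ← -1/4·r1
  [ 1  -5/4  17/4  1/2  1/4 ]
  [ 0     1    -4    0    0 ]
  [ 0     0     0    0   -1 ]
  [ 0    -1     4    1    0 ]
r4 ← r4 + r2
  [ 1  -5/4  17/4  1/2  1/4 ]
  [ 0     1    -4    0    0 ]
  [ 0     0     0    0   -1 ]
  [ 0     0     0    1    0 ]
r3 <=> r4
  [ 1  -5/4  17/4  1/2  1/4 ]
  [ 0     1    -4    0    0 ]
  [ 0     0     0    1    0 ]
  [ 0     0     0    0   -1 ]
r4 ← -1·r4
  [ 1  -5/4  17/4  1/2  1/4 ]
  [ 0     1    -4    0    0 ]
  [ 0     0     0    1    0 ]
  [ 0     0     0    0    1 ]
r1 ← r1 − 1/4·r4
  [ 1  -5/4  17/4  1/2  0 ]
  [ 0     1    -4    0  0 ]
  [ 0     0     0    1  0 ]
  [ 0     0     0    0  1 ]
r1 ← r1 − 1/2·r3
  [ 1  -5/4  17/4  0  0 ]
  [ 0     1    -4  0  0 ]
  [ 0     0     0  1  0 ]
  [ 0     0     0  0  1 ]
r1 ← r1 + 5/4·r2
  [ 1  0  -3/4  0  0 ]
  [ 0  1    -4  0  0 ]
  [ 0  0     0  1  0 ]
  [ 0  0     0  0  1 ]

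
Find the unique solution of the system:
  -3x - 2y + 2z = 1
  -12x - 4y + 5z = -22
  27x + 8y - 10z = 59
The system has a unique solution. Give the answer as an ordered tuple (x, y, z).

(5, -2, 6)

Form the augmented matrix and row-reduce:
  [  -3  -2    2  |    1 ]
  [ -12  -4    5  |  -22 ]
  [  27   8  -10  |   59 ]
ρ1 ← -1/3·ρ1
  [   1  2/3  -2/3  |  -1/3 ]
  [ -12   -4     5  |   -22 ]
  [  27    8   -10  |    59 ]
ρ2 ← ρ2 + 12·ρ1
  [  1  2/3  -2/3  |  -1/3 ]
  [  0    4    -3  |   -26 ]
  [ 27    8   -10  |    59 ]
ρ3 ← ρ3 − 27·ρ1
  [ 1  2/3  -2/3  |  -1/3 ]
  [ 0    4    -3  |   -26 ]
  [ 0  -10     8  |    68 ]
ρ2 ← 1/4·ρ2
  [ 1  2/3  -2/3  |   -1/3 ]
  [ 0    1  -3/4  |  -13/2 ]
  [ 0  -10     8  |     68 ]
ρ3 ← ρ3 + 10·ρ2
  [ 1  2/3  -2/3  |   -1/3 ]
  [ 0    1  -3/4  |  -13/2 ]
  [ 0    0   1/2  |      3 ]
ρ3 ← 2·ρ3
  [ 1  2/3  -2/3  |   -1/3 ]
  [ 0    1  -3/4  |  -13/2 ]
  [ 0    0     1  |      6 ]
ρ2 ← ρ2 + 3/4·ρ3
  [ 1  2/3  -2/3  |  -1/3 ]
  [ 0    1     0  |    -2 ]
  [ 0    0     1  |     6 ]
ρ1 ← ρ1 + 2/3·ρ3
  [ 1  2/3  0  |  11/3 ]
  [ 0    1  0  |    -2 ]
  [ 0    0  1  |     6 ]
ρ1 ← ρ1 − 2/3·ρ2
  [ 1  0  0  |   5 ]
  [ 0  1  0  |  -2 ]
  [ 0  0  1  |   6 ]
Reading off the last column: x = 5, y = -2, z = 6.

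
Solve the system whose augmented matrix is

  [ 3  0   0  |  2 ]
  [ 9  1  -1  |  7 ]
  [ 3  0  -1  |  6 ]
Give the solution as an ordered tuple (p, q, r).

(2/3, -3, -4)

ρ1 → 1/3·ρ1
  [ 1  0   0  |  2/3 ]
  [ 9  1  -1  |    7 ]
  [ 3  0  -1  |    6 ]
ρ2 → ρ2 − 9·ρ1
  [ 1  0   0  |  2/3 ]
  [ 0  1  -1  |    1 ]
  [ 3  0  -1  |    6 ]
ρ3 → ρ3 − 3·ρ1
  [ 1  0   0  |  2/3 ]
  [ 0  1  -1  |    1 ]
  [ 0  0  -1  |    4 ]
ρ3 → -1·ρ3
  [ 1  0   0  |  2/3 ]
  [ 0  1  -1  |    1 ]
  [ 0  0   1  |   -4 ]
ρ2 → ρ2 + ρ3
  [ 1  0  0  |  2/3 ]
  [ 0  1  0  |   -3 ]
  [ 0  0  1  |   -4 ]
Reading off the last column: p = 2/3, q = -3, r = -4.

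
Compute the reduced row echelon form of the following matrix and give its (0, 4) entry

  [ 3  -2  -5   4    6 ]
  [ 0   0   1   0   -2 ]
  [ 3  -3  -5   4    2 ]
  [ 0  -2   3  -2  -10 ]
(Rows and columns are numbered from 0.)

4

Multiply r1 by 1/3.
  [ 1  -2/3  -5/3  4/3    2 ]
  [ 0     0     1    0   -2 ]
  [ 3    -3    -5    4    2 ]
  [ 0    -2     3   -2  -10 ]
Subtract 3 times r1 from r3.
  [ 1  -2/3  -5/3  4/3    2 ]
  [ 0     0     1    0   -2 ]
  [ 0    -1     0    0   -4 ]
  [ 0    -2     3   -2  -10 ]
Swap r2 and r3.
  [ 1  -2/3  -5/3  4/3    2 ]
  [ 0    -1     0    0   -4 ]
  [ 0     0     1    0   -2 ]
  [ 0    -2     3   -2  -10 ]
Multiply r2 by -1.
  [ 1  -2/3  -5/3  4/3    2 ]
  [ 0     1     0    0    4 ]
  [ 0     0     1    0   -2 ]
  [ 0    -2     3   -2  -10 ]
Add 2 times r2 to r4.
  [ 1  -2/3  -5/3  4/3   2 ]
  [ 0     1     0    0   4 ]
  [ 0     0     1    0  -2 ]
  [ 0     0     3   -2  -2 ]
Subtract 3 times r3 from r4.
  [ 1  -2/3  -5/3  4/3   2 ]
  [ 0     1     0    0   4 ]
  [ 0     0     1    0  -2 ]
  [ 0     0     0   -2   4 ]
Multiply r4 by -1/2.
  [ 1  -2/3  -5/3  4/3   2 ]
  [ 0     1     0    0   4 ]
  [ 0     0     1    0  -2 ]
  [ 0     0     0    1  -2 ]
Subtract 4/3 times r4 from r1.
  [ 1  -2/3  -5/3  0  14/3 ]
  [ 0     1     0  0     4 ]
  [ 0     0     1  0    -2 ]
  [ 0     0     0  1    -2 ]
Add 5/3 times r3 to r1.
  [ 1  -2/3  0  0  4/3 ]
  [ 0     1  0  0    4 ]
  [ 0     0  1  0   -2 ]
  [ 0     0  0  1   -2 ]
Add 2/3 times r2 to r1.
  [ 1  0  0  0   4 ]
  [ 0  1  0  0   4 ]
  [ 0  0  1  0  -2 ]
  [ 0  0  0  1  -2 ]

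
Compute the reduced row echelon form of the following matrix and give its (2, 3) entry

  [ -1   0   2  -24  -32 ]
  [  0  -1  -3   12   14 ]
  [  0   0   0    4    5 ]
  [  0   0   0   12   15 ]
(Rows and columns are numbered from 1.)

Multiply R1 by -1.
  [ 1   0  -2  24  32 ]
  [ 0  -1  -3  12  14 ]
  [ 0   0   0   4   5 ]
  [ 0   0   0  12  15 ]
Multiply R2 by -1.
  [ 1  0  -2   24   32 ]
  [ 0  1   3  -12  -14 ]
  [ 0  0   0    4    5 ]
  [ 0  0   0   12   15 ]
Multiply R3 by 1/4.
  [ 1  0  -2   24   32 ]
  [ 0  1   3  -12  -14 ]
  [ 0  0   0    1  5/4 ]
  [ 0  0   0   12   15 ]
Subtract 12 times R3 from R4.
  [ 1  0  -2   24   32 ]
  [ 0  1   3  -12  -14 ]
  [ 0  0   0    1  5/4 ]
  [ 0  0   0    0    0 ]
Add 12 times R3 to R2.
  [ 1  0  -2  24   32 ]
  [ 0  1   3   0    1 ]
  [ 0  0   0   1  5/4 ]
  [ 0  0   0   0    0 ]
Subtract 24 times R3 from R1.
  [ 1  0  -2  0    2 ]
  [ 0  1   3  0    1 ]
  [ 0  0   0  1  5/4 ]
  [ 0  0   0  0    0 ]

3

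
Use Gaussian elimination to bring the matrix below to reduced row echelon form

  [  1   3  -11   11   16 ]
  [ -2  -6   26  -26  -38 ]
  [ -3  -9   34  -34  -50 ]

Add 2 times r1 to r2.
  [  1   3  -11   11   16 ]
  [  0   0    4   -4   -6 ]
  [ -3  -9   34  -34  -50 ]
Add 3 times r1 to r3.
  [ 1  3  -11  11  16 ]
  [ 0  0    4  -4  -6 ]
  [ 0  0    1  -1  -2 ]
Multiply r2 by 1/4.
  [ 1  3  -11  11    16 ]
  [ 0  0    1  -1  -3/2 ]
  [ 0  0    1  -1    -2 ]
Subtract r2 from r3.
  [ 1  3  -11  11    16 ]
  [ 0  0    1  -1  -3/2 ]
  [ 0  0    0   0  -1/2 ]
Multiply r3 by -2.
  [ 1  3  -11  11    16 ]
  [ 0  0    1  -1  -3/2 ]
  [ 0  0    0   0     1 ]
Add 3/2 times r3 to r2.
  [ 1  3  -11  11  16 ]
  [ 0  0    1  -1   0 ]
  [ 0  0    0   0   1 ]
Subtract 16 times r3 from r1.
  [ 1  3  -11  11  0 ]
  [ 0  0    1  -1  0 ]
  [ 0  0    0   0  1 ]
Add 11 times r2 to r1.
  [ 1  3  0   0  0 ]
  [ 0  0  1  -1  0 ]
  [ 0  0  0   0  1 ]

[[1, 3, 0, 0, 0], [0, 0, 1, -1, 0], [0, 0, 0, 0, 1]]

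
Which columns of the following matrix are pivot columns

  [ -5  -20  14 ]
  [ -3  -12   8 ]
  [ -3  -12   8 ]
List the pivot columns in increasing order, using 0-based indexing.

R1 ← -1/5·R1
  [  1    4  -14/5 ]
  [ -3  -12      8 ]
  [ -3  -12      8 ]
R2 ← R2 + 3·R1
  [  1    4  -14/5 ]
  [  0    0   -2/5 ]
  [ -3  -12      8 ]
R3 ← R3 + 3·R1
  [ 1  4  -14/5 ]
  [ 0  0   -2/5 ]
  [ 0  0   -2/5 ]
R2 ← -5/2·R2
  [ 1  4  -14/5 ]
  [ 0  0      1 ]
  [ 0  0   -2/5 ]
R3 ← R3 + 2/5·R2
  [ 1  4  -14/5 ]
  [ 0  0      1 ]
  [ 0  0      0 ]
R1 ← R1 + 14/5·R2
  [ 1  4  0 ]
  [ 0  0  1 ]
  [ 0  0  0 ]
Pivot columns are the columns containing a leading 1.

0, 2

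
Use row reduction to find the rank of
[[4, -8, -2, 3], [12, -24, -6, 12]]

rank = 2

r1 ← 1/4·r1
r2 ← r2 − 12·r1
r2 ← 1/3·r2
r1 ← r1 − 3/4·r2
The reduced form has 2 nonzero rows.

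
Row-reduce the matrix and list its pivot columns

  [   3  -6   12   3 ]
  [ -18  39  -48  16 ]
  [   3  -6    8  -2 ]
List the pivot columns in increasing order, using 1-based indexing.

Multiply r1 by 1/3.
  [   1  -2    4   1 ]
  [ -18  39  -48  16 ]
  [   3  -6    8  -2 ]
Add 18 times r1 to r2.
  [ 1  -2   4   1 ]
  [ 0   3  24  34 ]
  [ 3  -6   8  -2 ]
Subtract 3 times r1 from r3.
  [ 1  -2   4   1 ]
  [ 0   3  24  34 ]
  [ 0   0  -4  -5 ]
Multiply r2 by 1/3.
  [ 1  -2   4     1 ]
  [ 0   1   8  34/3 ]
  [ 0   0  -4    -5 ]
Multiply r3 by -1/4.
  [ 1  -2  4     1 ]
  [ 0   1  8  34/3 ]
  [ 0   0  1   5/4 ]
Subtract 8 times r3 from r2.
  [ 1  -2  4    1 ]
  [ 0   1  0  4/3 ]
  [ 0   0  1  5/4 ]
Subtract 4 times r3 from r1.
  [ 1  -2  0   -4 ]
  [ 0   1  0  4/3 ]
  [ 0   0  1  5/4 ]
Add 2 times r2 to r1.
  [ 1  0  0  -4/3 ]
  [ 0  1  0   4/3 ]
  [ 0  0  1   5/4 ]
Pivot columns are the columns containing a leading 1.

1, 2, 3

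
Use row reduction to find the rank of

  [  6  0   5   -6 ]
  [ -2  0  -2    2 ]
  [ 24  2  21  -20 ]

r1 → 1/6·r1
  [  1  0  5/6   -1 ]
  [ -2  0   -2    2 ]
  [ 24  2   21  -20 ]
r2 → r2 + 2·r1
  [  1  0   5/6   -1 ]
  [  0  0  -1/3    0 ]
  [ 24  2    21  -20 ]
r3 → r3 − 24·r1
  [ 1  0   5/6  -1 ]
  [ 0  0  -1/3   0 ]
  [ 0  2     1   4 ]
r2 <=> r3
  [ 1  0   5/6  -1 ]
  [ 0  2     1   4 ]
  [ 0  0  -1/3   0 ]
r2 → 1/2·r2
  [ 1  0   5/6  -1 ]
  [ 0  1   1/2   2 ]
  [ 0  0  -1/3   0 ]
r3 → -3·r3
  [ 1  0  5/6  -1 ]
  [ 0  1  1/2   2 ]
  [ 0  0    1   0 ]
r2 → r2 − 1/2·r3
  [ 1  0  5/6  -1 ]
  [ 0  1    0   2 ]
  [ 0  0    1   0 ]
r1 → r1 − 5/6·r3
  [ 1  0  0  -1 ]
  [ 0  1  0   2 ]
  [ 0  0  1   0 ]
The reduced form has 3 nonzero rows.

rank = 3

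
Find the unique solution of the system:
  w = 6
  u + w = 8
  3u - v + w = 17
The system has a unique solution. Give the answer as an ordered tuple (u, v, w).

Form the augmented matrix and row-reduce:
  [ 0   0  1  |   6 ]
  [ 1   0  1  |   8 ]
  [ 3  -1  1  |  17 ]
ρ1 <=> ρ2
ρ3 -> ρ3 − 3·ρ1
ρ2 <=> ρ3
ρ2 -> -1·ρ2
ρ2 -> ρ2 − 2·ρ3
ρ1 -> ρ1 − ρ3
Reading off the last column: u = 2, v = -5, w = 6.

(2, -5, 6)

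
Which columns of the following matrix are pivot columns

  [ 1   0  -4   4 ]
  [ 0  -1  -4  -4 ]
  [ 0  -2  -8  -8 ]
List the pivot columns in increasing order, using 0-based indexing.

0, 1

ρ2 -> -1·ρ2
ρ3 -> ρ3 + 2·ρ2
Pivot columns are the columns containing a leading 1.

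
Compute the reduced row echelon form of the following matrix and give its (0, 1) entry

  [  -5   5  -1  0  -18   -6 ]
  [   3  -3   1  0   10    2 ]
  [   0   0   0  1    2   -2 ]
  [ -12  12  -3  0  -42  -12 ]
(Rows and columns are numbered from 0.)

R1 -> -1/5·R1
R2 -> R2 − 3·R1
R4 -> R4 + 12·R1
R2 -> 5/2·R2
R4 -> R4 + 3/5·R2
R1 -> R1 − 1/5·R2

-1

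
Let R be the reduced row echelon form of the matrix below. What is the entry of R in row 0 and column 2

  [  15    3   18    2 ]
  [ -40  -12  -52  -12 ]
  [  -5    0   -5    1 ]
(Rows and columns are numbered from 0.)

1

R1 -> 1/15·R1
  [   1  1/5  6/5  2/15 ]
  [ -40  -12  -52   -12 ]
  [  -5    0   -5     1 ]
R2 -> R2 + 40·R1
  [  1  1/5  6/5   2/15 ]
  [  0   -4   -4  -20/3 ]
  [ -5    0   -5      1 ]
R3 -> R3 + 5·R1
  [ 1  1/5  6/5   2/15 ]
  [ 0   -4   -4  -20/3 ]
  [ 0    1    1    5/3 ]
R2 -> -1/4·R2
  [ 1  1/5  6/5  2/15 ]
  [ 0    1    1   5/3 ]
  [ 0    1    1   5/3 ]
R3 -> R3 − R2
  [ 1  1/5  6/5  2/15 ]
  [ 0    1    1   5/3 ]
  [ 0    0    0     0 ]
R1 -> R1 − 1/5·R2
  [ 1  0  1  -1/5 ]
  [ 0  1  1   5/3 ]
  [ 0  0  0     0 ]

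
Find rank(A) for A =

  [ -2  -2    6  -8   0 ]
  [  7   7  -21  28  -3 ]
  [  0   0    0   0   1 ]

R1 -> -1/2·R1
  [ 1  1   -3   4   0 ]
  [ 7  7  -21  28  -3 ]
  [ 0  0    0   0   1 ]
R2 -> R2 − 7·R1
  [ 1  1  -3  4   0 ]
  [ 0  0   0  0  -3 ]
  [ 0  0   0  0   1 ]
R2 -> -1/3·R2
  [ 1  1  -3  4  0 ]
  [ 0  0   0  0  1 ]
  [ 0  0   0  0  1 ]
R3 -> R3 − R2
  [ 1  1  -3  4  0 ]
  [ 0  0   0  0  1 ]
  [ 0  0   0  0  0 ]
The reduced form has 2 nonzero rows.

rank = 2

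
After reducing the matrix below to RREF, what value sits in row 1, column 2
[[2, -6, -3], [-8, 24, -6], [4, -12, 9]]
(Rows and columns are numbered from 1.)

-3

Multiply ρ1 by 1/2.
  [  1   -3  -3/2 ]
  [ -8   24    -6 ]
  [  4  -12     9 ]
Add 8 times ρ1 to ρ2.
  [ 1   -3  -3/2 ]
  [ 0    0   -18 ]
  [ 4  -12     9 ]
Subtract 4 times ρ1 from ρ3.
  [ 1  -3  -3/2 ]
  [ 0   0   -18 ]
  [ 0   0    15 ]
Multiply ρ2 by -1/18.
  [ 1  -3  -3/2 ]
  [ 0   0     1 ]
  [ 0   0    15 ]
Subtract 15 times ρ2 from ρ3.
  [ 1  -3  -3/2 ]
  [ 0   0     1 ]
  [ 0   0     0 ]
Add 3/2 times ρ2 to ρ1.
  [ 1  -3  0 ]
  [ 0   0  1 ]
  [ 0   0  0 ]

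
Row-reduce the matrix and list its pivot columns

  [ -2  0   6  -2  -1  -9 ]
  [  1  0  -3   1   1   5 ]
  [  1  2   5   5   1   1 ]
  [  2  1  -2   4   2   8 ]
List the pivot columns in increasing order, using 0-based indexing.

0, 1, 4

Multiply r1 by -1/2.
  [ 1  0  -3  1  1/2  9/2 ]
  [ 1  0  -3  1    1    5 ]
  [ 1  2   5  5    1    1 ]
  [ 2  1  -2  4    2    8 ]
Subtract r1 from r2.
  [ 1  0  -3  1  1/2  9/2 ]
  [ 0  0   0  0  1/2  1/2 ]
  [ 1  2   5  5    1    1 ]
  [ 2  1  -2  4    2    8 ]
Subtract r1 from r3.
  [ 1  0  -3  1  1/2   9/2 ]
  [ 0  0   0  0  1/2   1/2 ]
  [ 0  2   8  4  1/2  -7/2 ]
  [ 2  1  -2  4    2     8 ]
Subtract 2 times r1 from r4.
  [ 1  0  -3  1  1/2   9/2 ]
  [ 0  0   0  0  1/2   1/2 ]
  [ 0  2   8  4  1/2  -7/2 ]
  [ 0  1   4  2    1    -1 ]
Swap r2 and r3.
  [ 1  0  -3  1  1/2   9/2 ]
  [ 0  2   8  4  1/2  -7/2 ]
  [ 0  0   0  0  1/2   1/2 ]
  [ 0  1   4  2    1    -1 ]
Multiply r2 by 1/2.
  [ 1  0  -3  1  1/2   9/2 ]
  [ 0  1   4  2  1/4  -7/4 ]
  [ 0  0   0  0  1/2   1/2 ]
  [ 0  1   4  2    1    -1 ]
Subtract r2 from r4.
  [ 1  0  -3  1  1/2   9/2 ]
  [ 0  1   4  2  1/4  -7/4 ]
  [ 0  0   0  0  1/2   1/2 ]
  [ 0  0   0  0  3/4   3/4 ]
Multiply r3 by 2.
  [ 1  0  -3  1  1/2   9/2 ]
  [ 0  1   4  2  1/4  -7/4 ]
  [ 0  0   0  0    1     1 ]
  [ 0  0   0  0  3/4   3/4 ]
Subtract 3/4 times r3 from r4.
  [ 1  0  -3  1  1/2   9/2 ]
  [ 0  1   4  2  1/4  -7/4 ]
  [ 0  0   0  0    1     1 ]
  [ 0  0   0  0    0     0 ]
Subtract 1/4 times r3 from r2.
  [ 1  0  -3  1  1/2  9/2 ]
  [ 0  1   4  2    0   -2 ]
  [ 0  0   0  0    1    1 ]
  [ 0  0   0  0    0    0 ]
Subtract 1/2 times r3 from r1.
  [ 1  0  -3  1  0   4 ]
  [ 0  1   4  2  0  -2 ]
  [ 0  0   0  0  1   1 ]
  [ 0  0   0  0  0   0 ]
Pivot columns are the columns containing a leading 1.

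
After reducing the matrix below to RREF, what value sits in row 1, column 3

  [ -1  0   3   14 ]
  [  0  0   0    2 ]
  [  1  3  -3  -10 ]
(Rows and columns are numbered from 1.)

Multiply R1 by -1.
  [ 1  0  -3  -14 ]
  [ 0  0   0    2 ]
  [ 1  3  -3  -10 ]
Subtract R1 from R3.
  [ 1  0  -3  -14 ]
  [ 0  0   0    2 ]
  [ 0  3   0    4 ]
Swap R2 and R3.
  [ 1  0  -3  -14 ]
  [ 0  3   0    4 ]
  [ 0  0   0    2 ]
Multiply R2 by 1/3.
  [ 1  0  -3  -14 ]
  [ 0  1   0  4/3 ]
  [ 0  0   0    2 ]
Multiply R3 by 1/2.
  [ 1  0  -3  -14 ]
  [ 0  1   0  4/3 ]
  [ 0  0   0    1 ]
Subtract 4/3 times R3 from R2.
  [ 1  0  -3  -14 ]
  [ 0  1   0    0 ]
  [ 0  0   0    1 ]
Add 14 times R3 to R1.
  [ 1  0  -3  0 ]
  [ 0  1   0  0 ]
  [ 0  0   0  1 ]

-3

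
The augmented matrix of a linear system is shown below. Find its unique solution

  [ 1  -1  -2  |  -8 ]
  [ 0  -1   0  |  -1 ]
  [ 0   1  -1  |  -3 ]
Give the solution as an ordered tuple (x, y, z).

(1, 1, 4)

Multiply r2 by -1.
Subtract r2 from r3.
Multiply r3 by -1.
Add 2 times r3 to r1.
Add r2 to r1.
Reading off the last column: x = 1, y = 1, z = 4.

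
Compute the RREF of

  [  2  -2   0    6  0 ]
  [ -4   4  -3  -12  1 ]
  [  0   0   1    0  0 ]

[[1, -1, 0, 3, 0], [0, 0, 1, 0, 0], [0, 0, 0, 0, 1]]

R1 ← 1/2·R1
  [  1  -1   0    3  0 ]
  [ -4   4  -3  -12  1 ]
  [  0   0   1    0  0 ]
R2 ← R2 + 4·R1
  [ 1  -1   0  3  0 ]
  [ 0   0  -3  0  1 ]
  [ 0   0   1  0  0 ]
R2 ← -1/3·R2
  [ 1  -1  0  3     0 ]
  [ 0   0  1  0  -1/3 ]
  [ 0   0  1  0     0 ]
R3 ← R3 − R2
  [ 1  -1  0  3     0 ]
  [ 0   0  1  0  -1/3 ]
  [ 0   0  0  0   1/3 ]
R3 ← 3·R3
  [ 1  -1  0  3     0 ]
  [ 0   0  1  0  -1/3 ]
  [ 0   0  0  0     1 ]
R2 ← R2 + 1/3·R3
  [ 1  -1  0  3  0 ]
  [ 0   0  1  0  0 ]
  [ 0   0  0  0  1 ]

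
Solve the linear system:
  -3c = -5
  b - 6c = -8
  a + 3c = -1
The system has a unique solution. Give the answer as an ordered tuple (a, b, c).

Form the augmented matrix and row-reduce:
  [ 0  0  -3  |  -5 ]
  [ 0  1  -6  |  -8 ]
  [ 1  0   3  |  -1 ]
R1 <-> R3
R3 := -1/3·R3
R2 := R2 + 6·R3
R1 := R1 − 3·R3
Reading off the last column: a = -6, b = 2, c = 5/3.

(-6, 2, 5/3)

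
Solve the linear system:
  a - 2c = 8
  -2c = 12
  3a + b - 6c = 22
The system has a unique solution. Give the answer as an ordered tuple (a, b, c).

(-4, -2, -6)

Form the augmented matrix and row-reduce:
  [ 1  0  -2  |   8 ]
  [ 0  0  -2  |  12 ]
  [ 3  1  -6  |  22 ]
ρ3 -> ρ3 − 3·ρ1
  [ 1  0  -2  |   8 ]
  [ 0  0  -2  |  12 ]
  [ 0  1   0  |  -2 ]
ρ2 <=> ρ3
  [ 1  0  -2  |   8 ]
  [ 0  1   0  |  -2 ]
  [ 0  0  -2  |  12 ]
ρ3 -> -1/2·ρ3
  [ 1  0  -2  |   8 ]
  [ 0  1   0  |  -2 ]
  [ 0  0   1  |  -6 ]
ρ1 -> ρ1 + 2·ρ3
  [ 1  0  0  |  -4 ]
  [ 0  1  0  |  -2 ]
  [ 0  0  1  |  -6 ]
Reading off the last column: a = -4, b = -2, c = -6.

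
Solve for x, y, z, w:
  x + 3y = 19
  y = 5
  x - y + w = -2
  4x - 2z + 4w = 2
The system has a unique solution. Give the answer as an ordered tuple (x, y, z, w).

Form the augmented matrix and row-reduce:
  [ 1   3   0  0  |  19 ]
  [ 0   1   0  0  |   5 ]
  [ 1  -1   0  1  |  -2 ]
  [ 4   0  -2  4  |   2 ]
ρ3 -> ρ3 − ρ1
  [ 1   3   0  0  |   19 ]
  [ 0   1   0  0  |    5 ]
  [ 0  -4   0  1  |  -21 ]
  [ 4   0  -2  4  |    2 ]
ρ4 -> ρ4 − 4·ρ1
  [ 1    3   0  0  |   19 ]
  [ 0    1   0  0  |    5 ]
  [ 0   -4   0  1  |  -21 ]
  [ 0  -12  -2  4  |  -74 ]
ρ3 -> ρ3 + 4·ρ2
  [ 1    3   0  0  |   19 ]
  [ 0    1   0  0  |    5 ]
  [ 0    0   0  1  |   -1 ]
  [ 0  -12  -2  4  |  -74 ]
ρ4 -> ρ4 + 12·ρ2
  [ 1  3   0  0  |   19 ]
  [ 0  1   0  0  |    5 ]
  [ 0  0   0  1  |   -1 ]
  [ 0  0  -2  4  |  -14 ]
ρ3 ↔ ρ4
  [ 1  3   0  0  |   19 ]
  [ 0  1   0  0  |    5 ]
  [ 0  0  -2  4  |  -14 ]
  [ 0  0   0  1  |   -1 ]
ρ3 -> -1/2·ρ3
  [ 1  3  0   0  |  19 ]
  [ 0  1  0   0  |   5 ]
  [ 0  0  1  -2  |   7 ]
  [ 0  0  0   1  |  -1 ]
ρ3 -> ρ3 + 2·ρ4
  [ 1  3  0  0  |  19 ]
  [ 0  1  0  0  |   5 ]
  [ 0  0  1  0  |   5 ]
  [ 0  0  0  1  |  -1 ]
ρ1 -> ρ1 − 3·ρ2
  [ 1  0  0  0  |   4 ]
  [ 0  1  0  0  |   5 ]
  [ 0  0  1  0  |   5 ]
  [ 0  0  0  1  |  -1 ]
Reading off the last column: x = 4, y = 5, z = 5, w = -1.

(4, 5, 5, -1)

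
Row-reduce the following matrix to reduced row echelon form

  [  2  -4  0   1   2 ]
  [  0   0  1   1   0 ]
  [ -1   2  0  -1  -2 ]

R1 → 1/2·R1
  [  1  -2  0  1/2   1 ]
  [  0   0  1    1   0 ]
  [ -1   2  0   -1  -2 ]
R3 → R3 + R1
  [ 1  -2  0   1/2   1 ]
  [ 0   0  1     1   0 ]
  [ 0   0  0  -1/2  -1 ]
R3 → -2·R3
  [ 1  -2  0  1/2  1 ]
  [ 0   0  1    1  0 ]
  [ 0   0  0    1  2 ]
R2 → R2 − R3
  [ 1  -2  0  1/2   1 ]
  [ 0   0  1    0  -2 ]
  [ 0   0  0    1   2 ]
R1 → R1 − 1/2·R3
  [ 1  -2  0  0   0 ]
  [ 0   0  1  0  -2 ]
  [ 0   0  0  1   2 ]

[[1, -2, 0, 0, 0], [0, 0, 1, 0, -2], [0, 0, 0, 1, 2]]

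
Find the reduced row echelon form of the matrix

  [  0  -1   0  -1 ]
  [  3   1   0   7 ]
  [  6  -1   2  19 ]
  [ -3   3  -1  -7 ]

R1 <=> R2
  [  3   1   0   7 ]
  [  0  -1   0  -1 ]
  [  6  -1   2  19 ]
  [ -3   3  -1  -7 ]
R1 -> 1/3·R1
  [  1  1/3   0  7/3 ]
  [  0   -1   0   -1 ]
  [  6   -1   2   19 ]
  [ -3    3  -1   -7 ]
R3 -> R3 − 6·R1
  [  1  1/3   0  7/3 ]
  [  0   -1   0   -1 ]
  [  0   -3   2    5 ]
  [ -3    3  -1   -7 ]
R4 -> R4 + 3·R1
  [ 1  1/3   0  7/3 ]
  [ 0   -1   0   -1 ]
  [ 0   -3   2    5 ]
  [ 0    4  -1    0 ]
R2 -> -1·R2
  [ 1  1/3   0  7/3 ]
  [ 0    1   0    1 ]
  [ 0   -3   2    5 ]
  [ 0    4  -1    0 ]
R3 -> R3 + 3·R2
  [ 1  1/3   0  7/3 ]
  [ 0    1   0    1 ]
  [ 0    0   2    8 ]
  [ 0    4  -1    0 ]
R4 -> R4 − 4·R2
  [ 1  1/3   0  7/3 ]
  [ 0    1   0    1 ]
  [ 0    0   2    8 ]
  [ 0    0  -1   -4 ]
R3 -> 1/2·R3
  [ 1  1/3   0  7/3 ]
  [ 0    1   0    1 ]
  [ 0    0   1    4 ]
  [ 0    0  -1   -4 ]
R4 -> R4 + R3
  [ 1  1/3  0  7/3 ]
  [ 0    1  0    1 ]
  [ 0    0  1    4 ]
  [ 0    0  0    0 ]
R1 -> R1 − 1/3·R2
  [ 1  0  0  2 ]
  [ 0  1  0  1 ]
  [ 0  0  1  4 ]
  [ 0  0  0  0 ]

[[1, 0, 0, 2], [0, 1, 0, 1], [0, 0, 1, 4], [0, 0, 0, 0]]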